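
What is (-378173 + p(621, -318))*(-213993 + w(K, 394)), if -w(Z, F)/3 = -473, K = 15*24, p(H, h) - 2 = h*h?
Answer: 58892988978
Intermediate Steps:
p(H, h) = 2 + h² (p(H, h) = 2 + h*h = 2 + h²)
K = 360
w(Z, F) = 1419 (w(Z, F) = -3*(-473) = 1419)
(-378173 + p(621, -318))*(-213993 + w(K, 394)) = (-378173 + (2 + (-318)²))*(-213993 + 1419) = (-378173 + (2 + 101124))*(-212574) = (-378173 + 101126)*(-212574) = -277047*(-212574) = 58892988978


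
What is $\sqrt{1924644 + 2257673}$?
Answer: $\sqrt{4182317} \approx 2045.1$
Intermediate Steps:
$\sqrt{1924644 + 2257673} = \sqrt{4182317}$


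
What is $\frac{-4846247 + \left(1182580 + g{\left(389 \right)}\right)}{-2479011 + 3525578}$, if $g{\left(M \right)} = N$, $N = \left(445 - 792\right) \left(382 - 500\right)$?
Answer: $- \frac{3622721}{1046567} \approx -3.4615$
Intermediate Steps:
$N = 40946$ ($N = \left(-347\right) \left(-118\right) = 40946$)
$g{\left(M \right)} = 40946$
$\frac{-4846247 + \left(1182580 + g{\left(389 \right)}\right)}{-2479011 + 3525578} = \frac{-4846247 + \left(1182580 + 40946\right)}{-2479011 + 3525578} = \frac{-4846247 + 1223526}{1046567} = \left(-3622721\right) \frac{1}{1046567} = - \frac{3622721}{1046567}$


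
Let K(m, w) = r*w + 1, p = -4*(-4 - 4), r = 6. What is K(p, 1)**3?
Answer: 343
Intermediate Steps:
p = 32 (p = -4*(-8) = 32)
K(m, w) = 1 + 6*w (K(m, w) = 6*w + 1 = 1 + 6*w)
K(p, 1)**3 = (1 + 6*1)**3 = (1 + 6)**3 = 7**3 = 343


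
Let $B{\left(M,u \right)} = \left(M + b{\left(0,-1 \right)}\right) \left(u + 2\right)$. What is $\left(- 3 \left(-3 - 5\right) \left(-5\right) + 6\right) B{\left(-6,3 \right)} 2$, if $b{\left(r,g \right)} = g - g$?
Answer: $6840$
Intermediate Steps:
$b{\left(r,g \right)} = 0$
$B{\left(M,u \right)} = M \left(2 + u\right)$ ($B{\left(M,u \right)} = \left(M + 0\right) \left(u + 2\right) = M \left(2 + u\right)$)
$\left(- 3 \left(-3 - 5\right) \left(-5\right) + 6\right) B{\left(-6,3 \right)} 2 = \left(- 3 \left(-3 - 5\right) \left(-5\right) + 6\right) \left(- 6 \left(2 + 3\right)\right) 2 = \left(- 3 \left(\left(-8\right) \left(-5\right)\right) + 6\right) \left(\left(-6\right) 5\right) 2 = \left(\left(-3\right) 40 + 6\right) \left(-30\right) 2 = \left(-120 + 6\right) \left(-30\right) 2 = \left(-114\right) \left(-30\right) 2 = 3420 \cdot 2 = 6840$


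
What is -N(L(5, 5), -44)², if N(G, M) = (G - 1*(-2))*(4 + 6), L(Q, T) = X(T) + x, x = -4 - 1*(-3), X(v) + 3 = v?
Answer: -900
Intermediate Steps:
X(v) = -3 + v
x = -1 (x = -4 + 3 = -1)
L(Q, T) = -4 + T (L(Q, T) = (-3 + T) - 1 = -4 + T)
N(G, M) = 20 + 10*G (N(G, M) = (G + 2)*10 = (2 + G)*10 = 20 + 10*G)
-N(L(5, 5), -44)² = -(20 + 10*(-4 + 5))² = -(20 + 10*1)² = -(20 + 10)² = -1*30² = -1*900 = -900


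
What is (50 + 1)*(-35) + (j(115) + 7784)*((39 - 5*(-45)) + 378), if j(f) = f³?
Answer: 981397293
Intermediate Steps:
(50 + 1)*(-35) + (j(115) + 7784)*((39 - 5*(-45)) + 378) = (50 + 1)*(-35) + (115³ + 7784)*((39 - 5*(-45)) + 378) = 51*(-35) + (1520875 + 7784)*((39 + 225) + 378) = -1785 + 1528659*(264 + 378) = -1785 + 1528659*642 = -1785 + 981399078 = 981397293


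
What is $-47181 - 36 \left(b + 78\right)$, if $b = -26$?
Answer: $-49053$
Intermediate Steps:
$-47181 - 36 \left(b + 78\right) = -47181 - 36 \left(-26 + 78\right) = -47181 - 36 \cdot 52 = -47181 - 1872 = -49053$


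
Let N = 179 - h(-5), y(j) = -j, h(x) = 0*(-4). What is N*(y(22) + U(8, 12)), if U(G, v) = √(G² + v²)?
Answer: -3938 + 716*√13 ≈ -1356.4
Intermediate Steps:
h(x) = 0
N = 179 (N = 179 - 1*0 = 179 + 0 = 179)
N*(y(22) + U(8, 12)) = 179*(-1*22 + √(8² + 12²)) = 179*(-22 + √(64 + 144)) = 179*(-22 + √208) = 179*(-22 + 4*√13) = -3938 + 716*√13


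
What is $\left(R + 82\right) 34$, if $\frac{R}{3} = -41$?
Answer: $-1394$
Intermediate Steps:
$R = -123$ ($R = 3 \left(-41\right) = -123$)
$\left(R + 82\right) 34 = \left(-123 + 82\right) 34 = \left(-41\right) 34 = -1394$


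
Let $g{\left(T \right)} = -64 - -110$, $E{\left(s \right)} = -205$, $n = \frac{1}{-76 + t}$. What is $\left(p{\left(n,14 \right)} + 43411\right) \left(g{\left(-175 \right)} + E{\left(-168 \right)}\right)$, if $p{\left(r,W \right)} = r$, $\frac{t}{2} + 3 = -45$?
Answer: $- \frac{1187203869}{172} \approx -6.9024 \cdot 10^{6}$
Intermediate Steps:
$t = -96$ ($t = -6 + 2 \left(-45\right) = -6 - 90 = -96$)
$n = - \frac{1}{172}$ ($n = \frac{1}{-76 - 96} = \frac{1}{-172} = - \frac{1}{172} \approx -0.005814$)
$g{\left(T \right)} = 46$ ($g{\left(T \right)} = -64 + 110 = 46$)
$\left(p{\left(n,14 \right)} + 43411\right) \left(g{\left(-175 \right)} + E{\left(-168 \right)}\right) = \left(- \frac{1}{172} + 43411\right) \left(46 - 205\right) = \frac{7466691}{172} \left(-159\right) = - \frac{1187203869}{172}$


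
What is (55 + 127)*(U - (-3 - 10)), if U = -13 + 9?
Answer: 1638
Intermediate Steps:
U = -4
(55 + 127)*(U - (-3 - 10)) = (55 + 127)*(-4 - (-3 - 10)) = 182*(-4 - 1*(-13)) = 182*(-4 + 13) = 182*9 = 1638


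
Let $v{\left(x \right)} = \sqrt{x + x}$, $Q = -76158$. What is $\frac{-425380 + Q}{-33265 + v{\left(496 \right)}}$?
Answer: $\frac{725376590}{48111271} + \frac{87224 \sqrt{62}}{48111271} \approx 15.091$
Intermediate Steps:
$v{\left(x \right)} = \sqrt{2} \sqrt{x}$ ($v{\left(x \right)} = \sqrt{2 x} = \sqrt{2} \sqrt{x}$)
$\frac{-425380 + Q}{-33265 + v{\left(496 \right)}} = \frac{-425380 - 76158}{-33265 + \sqrt{2} \sqrt{496}} = - \frac{501538}{-33265 + \sqrt{2} \cdot 4 \sqrt{31}} = - \frac{501538}{-33265 + 4 \sqrt{62}}$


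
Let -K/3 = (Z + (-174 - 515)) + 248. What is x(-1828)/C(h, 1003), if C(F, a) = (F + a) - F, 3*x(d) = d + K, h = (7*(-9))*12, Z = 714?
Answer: -2647/3009 ≈ -0.87969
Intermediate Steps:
h = -756 (h = -63*12 = -756)
K = -819 (K = -3*((714 + (-174 - 515)) + 248) = -3*((714 - 689) + 248) = -3*(25 + 248) = -3*273 = -819)
x(d) = -273 + d/3 (x(d) = (d - 819)/3 = (-819 + d)/3 = -273 + d/3)
C(F, a) = a
x(-1828)/C(h, 1003) = (-273 + (⅓)*(-1828))/1003 = (-273 - 1828/3)*(1/1003) = -2647/3*1/1003 = -2647/3009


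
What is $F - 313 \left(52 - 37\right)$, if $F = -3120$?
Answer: $-7815$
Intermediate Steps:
$F - 313 \left(52 - 37\right) = -3120 - 313 \left(52 - 37\right) = -3120 - 313 \cdot 15 = -3120 - 4695 = -7815$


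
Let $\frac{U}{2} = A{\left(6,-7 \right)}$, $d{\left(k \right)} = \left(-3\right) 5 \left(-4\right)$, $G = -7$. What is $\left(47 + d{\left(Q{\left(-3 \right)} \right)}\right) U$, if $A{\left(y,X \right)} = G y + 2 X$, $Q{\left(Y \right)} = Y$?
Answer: $-11984$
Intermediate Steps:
$d{\left(k \right)} = 60$ ($d{\left(k \right)} = \left(-15\right) \left(-4\right) = 60$)
$A{\left(y,X \right)} = - 7 y + 2 X$
$U = -112$ ($U = 2 \left(\left(-7\right) 6 + 2 \left(-7\right)\right) = 2 \left(-42 - 14\right) = 2 \left(-56\right) = -112$)
$\left(47 + d{\left(Q{\left(-3 \right)} \right)}\right) U = \left(47 + 60\right) \left(-112\right) = 107 \left(-112\right) = -11984$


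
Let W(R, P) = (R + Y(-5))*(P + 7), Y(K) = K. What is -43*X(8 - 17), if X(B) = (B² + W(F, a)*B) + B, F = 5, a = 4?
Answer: -3096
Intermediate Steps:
W(R, P) = (-5 + R)*(7 + P) (W(R, P) = (R - 5)*(P + 7) = (-5 + R)*(7 + P))
X(B) = B + B² (X(B) = (B² + (-35 - 5*4 + 7*5 + 4*5)*B) + B = (B² + (-35 - 20 + 35 + 20)*B) + B = (B² + 0*B) + B = (B² + 0) + B = B² + B = B + B²)
-43*X(8 - 17) = -43*(8 - 17)*(1 + (8 - 17)) = -(-387)*(1 - 9) = -(-387)*(-8) = -43*72 = -3096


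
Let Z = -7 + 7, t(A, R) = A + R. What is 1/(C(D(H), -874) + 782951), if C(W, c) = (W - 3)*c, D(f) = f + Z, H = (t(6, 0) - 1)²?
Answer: 1/763723 ≈ 1.3094e-6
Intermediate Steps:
H = 25 (H = ((6 + 0) - 1)² = (6 - 1)² = 5² = 25)
Z = 0
D(f) = f (D(f) = f + 0 = f)
C(W, c) = c*(-3 + W) (C(W, c) = (-3 + W)*c = c*(-3 + W))
1/(C(D(H), -874) + 782951) = 1/(-874*(-3 + 25) + 782951) = 1/(-874*22 + 782951) = 1/(-19228 + 782951) = 1/763723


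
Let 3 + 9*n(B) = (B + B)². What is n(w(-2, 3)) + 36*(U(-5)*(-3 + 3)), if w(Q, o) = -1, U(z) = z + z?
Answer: ⅑ ≈ 0.11111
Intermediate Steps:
U(z) = 2*z
n(B) = -⅓ + 4*B²/9 (n(B) = -⅓ + (B + B)²/9 = -⅓ + (2*B)²/9 = -⅓ + (4*B²)/9 = -⅓ + 4*B²/9)
n(w(-2, 3)) + 36*(U(-5)*(-3 + 3)) = (-⅓ + (4/9)*(-1)²) + 36*((2*(-5))*(-3 + 3)) = (-⅓ + (4/9)*1) + 36*(-10*0) = (-⅓ + 4/9) + 36*0 = ⅑ + 0 = ⅑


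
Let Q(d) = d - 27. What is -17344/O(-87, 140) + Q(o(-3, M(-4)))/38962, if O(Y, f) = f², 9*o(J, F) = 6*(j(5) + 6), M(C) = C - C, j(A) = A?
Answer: -18110957/20455050 ≈ -0.88540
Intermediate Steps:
M(C) = 0
o(J, F) = 22/3 (o(J, F) = (6*(5 + 6))/9 = (6*11)/9 = (⅑)*66 = 22/3)
Q(d) = -27 + d
-17344/O(-87, 140) + Q(o(-3, M(-4)))/38962 = -17344/(140²) + (-27 + 22/3)/38962 = -17344/19600 - 59/3*1/38962 = -17344*1/19600 - 59/116886 = -1084/1225 - 59/116886 = -18110957/20455050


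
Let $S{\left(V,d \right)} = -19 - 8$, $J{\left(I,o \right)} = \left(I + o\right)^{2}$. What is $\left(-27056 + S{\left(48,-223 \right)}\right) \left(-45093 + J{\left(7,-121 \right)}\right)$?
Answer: $869283051$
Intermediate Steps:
$S{\left(V,d \right)} = -27$
$\left(-27056 + S{\left(48,-223 \right)}\right) \left(-45093 + J{\left(7,-121 \right)}\right) = \left(-27056 - 27\right) \left(-45093 + \left(7 - 121\right)^{2}\right) = - 27083 \left(-45093 + \left(-114\right)^{2}\right) = - 27083 \left(-45093 + 12996\right) = \left(-27083\right) \left(-32097\right) = 869283051$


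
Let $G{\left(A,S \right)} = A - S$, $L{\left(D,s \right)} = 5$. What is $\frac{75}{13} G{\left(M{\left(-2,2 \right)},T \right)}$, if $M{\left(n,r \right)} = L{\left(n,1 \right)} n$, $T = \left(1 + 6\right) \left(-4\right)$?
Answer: $\frac{1350}{13} \approx 103.85$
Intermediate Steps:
$T = -28$ ($T = 7 \left(-4\right) = -28$)
$M{\left(n,r \right)} = 5 n$
$\frac{75}{13} G{\left(M{\left(-2,2 \right)},T \right)} = \frac{75}{13} \left(5 \left(-2\right) - -28\right) = 75 \cdot \frac{1}{13} \left(-10 + 28\right) = \frac{75}{13} \cdot 18 = \frac{1350}{13}$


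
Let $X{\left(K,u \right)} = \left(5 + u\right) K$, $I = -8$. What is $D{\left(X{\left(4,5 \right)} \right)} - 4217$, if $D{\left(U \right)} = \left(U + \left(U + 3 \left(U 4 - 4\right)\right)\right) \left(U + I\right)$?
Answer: $13319$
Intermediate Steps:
$X{\left(K,u \right)} = K \left(5 + u\right)$
$D{\left(U \right)} = \left(-12 + 14 U\right) \left(-8 + U\right)$ ($D{\left(U \right)} = \left(U + \left(U + 3 \left(U 4 - 4\right)\right)\right) \left(U - 8\right) = \left(U + \left(U + 3 \left(4 U - 4\right)\right)\right) \left(-8 + U\right) = \left(U + \left(U + 3 \left(-4 + 4 U\right)\right)\right) \left(-8 + U\right) = \left(U + \left(U + \left(-12 + 12 U\right)\right)\right) \left(-8 + U\right) = \left(U + \left(-12 + 13 U\right)\right) \left(-8 + U\right) = \left(-12 + 14 U\right) \left(-8 + U\right)$)
$D{\left(X{\left(4,5 \right)} \right)} - 4217 = \left(96 - 124 \cdot 4 \left(5 + 5\right) + 14 \left(4 \left(5 + 5\right)\right)^{2}\right) - 4217 = \left(96 - 124 \cdot 4 \cdot 10 + 14 \left(4 \cdot 10\right)^{2}\right) - 4217 = \left(96 - 4960 + 14 \cdot 40^{2}\right) - 4217 = \left(96 - 4960 + 14 \cdot 1600\right) - 4217 = \left(96 - 4960 + 22400\right) - 4217 = 17536 - 4217 = 13319$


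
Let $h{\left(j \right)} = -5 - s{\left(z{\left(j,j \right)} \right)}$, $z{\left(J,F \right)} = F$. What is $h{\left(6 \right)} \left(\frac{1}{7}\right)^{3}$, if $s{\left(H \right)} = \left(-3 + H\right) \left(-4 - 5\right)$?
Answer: $\frac{22}{343} \approx 0.06414$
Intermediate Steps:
$s{\left(H \right)} = 27 - 9 H$ ($s{\left(H \right)} = \left(-3 + H\right) \left(-9\right) = 27 - 9 H$)
$h{\left(j \right)} = -32 + 9 j$ ($h{\left(j \right)} = -5 - \left(27 - 9 j\right) = -5 + \left(-27 + 9 j\right) = -32 + 9 j$)
$h{\left(6 \right)} \left(\frac{1}{7}\right)^{3} = \left(-32 + 9 \cdot 6\right) \left(\frac{1}{7}\right)^{3} = \frac{-32 + 54}{343} = 22 \cdot \frac{1}{343} = \frac{22}{343}$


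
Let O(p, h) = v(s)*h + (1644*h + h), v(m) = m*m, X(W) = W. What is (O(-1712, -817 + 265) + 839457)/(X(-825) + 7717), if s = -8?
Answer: -103911/6892 ≈ -15.077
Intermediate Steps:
v(m) = m²
O(p, h) = 1709*h (O(p, h) = (-8)²*h + (1644*h + h) = 64*h + 1645*h = 1709*h)
(O(-1712, -817 + 265) + 839457)/(X(-825) + 7717) = (1709*(-817 + 265) + 839457)/(-825 + 7717) = (1709*(-552) + 839457)/6892 = (-943368 + 839457)*(1/6892) = -103911*1/6892 = -103911/6892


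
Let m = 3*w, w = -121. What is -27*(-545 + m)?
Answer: 24516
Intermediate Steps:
m = -363 (m = 3*(-121) = -363)
-27*(-545 + m) = -27*(-545 - 363) = -27*(-908) = 24516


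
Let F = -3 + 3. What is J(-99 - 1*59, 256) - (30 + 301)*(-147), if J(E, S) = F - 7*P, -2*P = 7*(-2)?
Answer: 48608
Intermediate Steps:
P = 7 (P = -7*(-2)/2 = -½*(-14) = 7)
F = 0
J(E, S) = -49 (J(E, S) = 0 - 7*7 = 0 - 49 = -49)
J(-99 - 1*59, 256) - (30 + 301)*(-147) = -49 - (30 + 301)*(-147) = -49 - 331*(-147) = -49 - 1*(-48657) = -49 + 48657 = 48608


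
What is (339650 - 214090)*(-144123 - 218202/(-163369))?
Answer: -2956311729948600/163369 ≈ -1.8096e+10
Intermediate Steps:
(339650 - 214090)*(-144123 - 218202/(-163369)) = 125560*(-144123 - 218202*(-1/163369)) = 125560*(-144123 + 218202/163369) = 125560*(-23545012185/163369) = -2956311729948600/163369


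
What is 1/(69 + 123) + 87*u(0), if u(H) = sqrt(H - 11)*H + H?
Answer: 1/192 ≈ 0.0052083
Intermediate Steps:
u(H) = H + H*sqrt(-11 + H) (u(H) = sqrt(-11 + H)*H + H = H*sqrt(-11 + H) + H = H + H*sqrt(-11 + H))
1/(69 + 123) + 87*u(0) = 1/(69 + 123) + 87*(0*(1 + sqrt(-11 + 0))) = 1/192 + 87*(0*(1 + sqrt(-11))) = 1/192 + 87*(0*(1 + I*sqrt(11))) = 1/192 + 87*0 = 1/192 + 0 = 1/192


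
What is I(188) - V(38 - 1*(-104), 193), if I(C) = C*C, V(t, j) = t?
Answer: 35202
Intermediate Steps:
I(C) = C²
I(188) - V(38 - 1*(-104), 193) = 188² - (38 - 1*(-104)) = 35344 - (38 + 104) = 35344 - 1*142 = 35344 - 142 = 35202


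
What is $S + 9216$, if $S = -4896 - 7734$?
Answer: $-3414$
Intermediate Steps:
$S = -12630$ ($S = -4896 - 7734 = -12630$)
$S + 9216 = -12630 + 9216 = -3414$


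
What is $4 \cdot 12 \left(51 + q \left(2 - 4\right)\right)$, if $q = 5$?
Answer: $1968$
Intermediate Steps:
$4 \cdot 12 \left(51 + q \left(2 - 4\right)\right) = 4 \cdot 12 \left(51 + 5 \left(2 - 4\right)\right) = 48 \left(51 + 5 \left(2 - 4\right)\right) = 48 \left(51 + 5 \left(-2\right)\right) = 48 \left(51 - 10\right) = 48 \cdot 41 = 1968$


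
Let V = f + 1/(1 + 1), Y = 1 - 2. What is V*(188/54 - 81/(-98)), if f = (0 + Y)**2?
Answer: 11399/1764 ≈ 6.4620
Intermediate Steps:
Y = -1
f = 1 (f = (0 - 1)**2 = (-1)**2 = 1)
V = 3/2 (V = 1 + 1/(1 + 1) = 1 + 1/2 = 3/2 ≈ 1.5000)
V*(188/54 - 81/(-98)) = 3*(188/54 - 81/(-98))/2 = 3*(188*(1/54) - 81*(-1/98))/2 = 3*(94/27 + 81/98)/2 = (3/2)*(11399/2646) = 11399/1764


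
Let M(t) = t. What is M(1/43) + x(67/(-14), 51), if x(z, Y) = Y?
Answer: 2194/43 ≈ 51.023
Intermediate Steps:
M(1/43) + x(67/(-14), 51) = 1/43 + 51 = 2194/43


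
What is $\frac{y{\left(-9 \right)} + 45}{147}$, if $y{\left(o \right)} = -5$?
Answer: $\frac{40}{147} \approx 0.27211$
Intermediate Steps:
$\frac{y{\left(-9 \right)} + 45}{147} = \frac{-5 + 45}{147} = 40 \cdot \frac{1}{147} = \frac{40}{147}$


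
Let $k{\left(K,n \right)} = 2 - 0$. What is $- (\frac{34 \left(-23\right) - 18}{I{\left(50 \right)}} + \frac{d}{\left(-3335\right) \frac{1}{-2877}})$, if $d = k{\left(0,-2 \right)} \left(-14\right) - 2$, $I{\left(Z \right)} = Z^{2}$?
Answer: $\frac{436886}{16675} \approx 26.2$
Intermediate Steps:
$k{\left(K,n \right)} = 2$ ($k{\left(K,n \right)} = 2 + 0 = 2$)
$d = -30$ ($d = 2 \left(-14\right) - 2 = -28 - 2 = -30$)
$- (\frac{34 \left(-23\right) - 18}{I{\left(50 \right)}} + \frac{d}{\left(-3335\right) \frac{1}{-2877}}) = - (\frac{34 \left(-23\right) - 18}{50^{2}} - \frac{30}{\left(-3335\right) \frac{1}{-2877}}) = - (\frac{-782 - 18}{2500} - \frac{30}{\left(-3335\right) \left(- \frac{1}{2877}\right)}) = - (\left(-800\right) \frac{1}{2500} - \frac{30}{\frac{3335}{2877}}) = - (- \frac{8}{25} - \frac{17262}{667}) = \left(-1\right) \left(- \frac{436886}{16675}\right) = \frac{436886}{16675}$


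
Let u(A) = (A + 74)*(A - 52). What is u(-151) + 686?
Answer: 16317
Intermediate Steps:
u(A) = (-52 + A)*(74 + A) (u(A) = (74 + A)*(-52 + A) = (-52 + A)*(74 + A))
u(-151) + 686 = (-3848 + (-151)² + 22*(-151)) + 686 = (-3848 + 22801 - 3322) + 686 = 15631 + 686 = 16317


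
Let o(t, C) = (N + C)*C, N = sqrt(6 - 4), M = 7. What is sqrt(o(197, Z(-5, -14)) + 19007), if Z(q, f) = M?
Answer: sqrt(19056 + 7*sqrt(2)) ≈ 138.08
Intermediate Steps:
Z(q, f) = 7
N = sqrt(2) ≈ 1.4142
o(t, C) = C*(C + sqrt(2)) (o(t, C) = (sqrt(2) + C)*C = (C + sqrt(2))*C = C*(C + sqrt(2)))
sqrt(o(197, Z(-5, -14)) + 19007) = sqrt(7*(7 + sqrt(2)) + 19007) = sqrt((49 + 7*sqrt(2)) + 19007) = sqrt(19056 + 7*sqrt(2))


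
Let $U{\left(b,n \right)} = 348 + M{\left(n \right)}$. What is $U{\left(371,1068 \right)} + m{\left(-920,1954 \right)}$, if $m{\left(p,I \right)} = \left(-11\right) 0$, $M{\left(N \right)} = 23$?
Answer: $371$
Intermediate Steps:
$m{\left(p,I \right)} = 0$
$U{\left(b,n \right)} = 371$ ($U{\left(b,n \right)} = 348 + 23 = 371$)
$U{\left(371,1068 \right)} + m{\left(-920,1954 \right)} = 371 + 0 = 371$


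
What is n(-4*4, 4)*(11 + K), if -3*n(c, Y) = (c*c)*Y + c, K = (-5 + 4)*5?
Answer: -2016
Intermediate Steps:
K = -5 (K = -1*5 = -5)
n(c, Y) = -c/3 - Y*c²/3 (n(c, Y) = -((c*c)*Y + c)/3 = -(c²*Y + c)/3 = -(Y*c² + c)/3 = -(c + Y*c²)/3 = -c/3 - Y*c²/3)
n(-4*4, 4)*(11 + K) = (-(-4*4)*(1 + 4*(-4*4))/3)*(11 - 5) = -⅓*(-16)*(1 + 4*(-16))*6 = -⅓*(-16)*(1 - 64)*6 = -⅓*(-16)*(-63)*6 = -336*6 = -2016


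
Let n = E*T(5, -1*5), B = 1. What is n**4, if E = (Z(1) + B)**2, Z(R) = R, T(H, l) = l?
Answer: 160000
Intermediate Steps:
E = 4 (E = (1 + 1)**2 = 2**2 = 4)
n = -20 (n = 4*(-1*5) = 4*(-5) = -20)
n**4 = (-20)**4 = 160000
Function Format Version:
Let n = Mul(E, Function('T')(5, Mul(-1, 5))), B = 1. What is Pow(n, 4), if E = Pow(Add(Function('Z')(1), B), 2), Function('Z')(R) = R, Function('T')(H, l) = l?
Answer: 160000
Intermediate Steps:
E = 4 (E = Pow(Add(1, 1), 2) = Pow(2, 2) = 4)
n = -20 (n = Mul(4, Mul(-1, 5)) = Mul(4, -5) = -20)
Pow(n, 4) = Pow(-20, 4) = 160000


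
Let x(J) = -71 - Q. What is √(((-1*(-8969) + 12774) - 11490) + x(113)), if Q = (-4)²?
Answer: √10166 ≈ 100.83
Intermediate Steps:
Q = 16
x(J) = -87 (x(J) = -71 - 1*16 = -71 - 16 = -87)
√(((-1*(-8969) + 12774) - 11490) + x(113)) = √(((-1*(-8969) + 12774) - 11490) - 87) = √(((8969 + 12774) - 11490) - 87) = √((21743 - 11490) - 87) = √(10253 - 87) = √10166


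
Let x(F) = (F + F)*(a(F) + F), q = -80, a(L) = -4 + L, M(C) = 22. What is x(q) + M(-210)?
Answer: 26262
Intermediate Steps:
x(F) = 2*F*(-4 + 2*F) (x(F) = (F + F)*((-4 + F) + F) = (2*F)*(-4 + 2*F) = 2*F*(-4 + 2*F))
x(q) + M(-210) = 4*(-80)*(-2 - 80) + 22 = 4*(-80)*(-82) + 22 = 26240 + 22 = 26262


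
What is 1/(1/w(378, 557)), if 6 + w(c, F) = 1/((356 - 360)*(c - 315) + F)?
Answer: -1829/305 ≈ -5.9967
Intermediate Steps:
w(c, F) = -6 + 1/(1260 + F - 4*c) (w(c, F) = -6 + 1/((356 - 360)*(c - 315) + F) = -6 + 1/(-4*(-315 + c) + F) = -6 + 1/((1260 - 4*c) + F) = -6 + 1/(1260 + F - 4*c))
1/(1/w(378, 557)) = 1/(1/((-7559 - 6*557 + 24*378)/(1260 + 557 - 4*378))) = 1/(1/((-7559 - 3342 + 9072)/(1260 + 557 - 1512))) = 1/(1/(-1829/305)) = 1/(-305/1829) = -1829/305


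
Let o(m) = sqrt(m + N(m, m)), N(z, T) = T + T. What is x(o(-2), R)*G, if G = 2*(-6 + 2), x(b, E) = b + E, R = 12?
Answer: -96 - 8*I*sqrt(6) ≈ -96.0 - 19.596*I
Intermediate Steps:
N(z, T) = 2*T
o(m) = sqrt(3)*sqrt(m) (o(m) = sqrt(m + 2*m) = sqrt(3*m) = sqrt(3)*sqrt(m))
x(b, E) = E + b
G = -8 (G = 2*(-4) = -8)
x(o(-2), R)*G = (12 + sqrt(3)*sqrt(-2))*(-8) = (12 + sqrt(3)*(I*sqrt(2)))*(-8) = (12 + I*sqrt(6))*(-8) = -96 - 8*I*sqrt(6)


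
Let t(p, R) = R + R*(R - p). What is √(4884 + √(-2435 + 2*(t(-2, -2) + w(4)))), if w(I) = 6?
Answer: √(4884 + I*√2427) ≈ 69.886 + 0.3525*I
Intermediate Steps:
√(4884 + √(-2435 + 2*(t(-2, -2) + w(4)))) = √(4884 + √(-2435 + 2*(-2*(1 - 2 - 1*(-2)) + 6))) = √(4884 + √(-2435 + 2*(-2*(1 - 2 + 2) + 6))) = √(4884 + √(-2435 + 2*(-2*1 + 6))) = √(4884 + √(-2435 + 2*(-2 + 6))) = √(4884 + √(-2435 + 2*4)) = √(4884 + √(-2435 + 8)) = √(4884 + √(-2427)) = √(4884 + I*√2427)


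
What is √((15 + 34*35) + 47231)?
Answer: 2*√12109 ≈ 220.08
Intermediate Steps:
√((15 + 34*35) + 47231) = √((15 + 1190) + 47231) = √(1205 + 47231) = √48436 = 2*√12109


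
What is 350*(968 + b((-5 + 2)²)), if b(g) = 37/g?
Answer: 3062150/9 ≈ 3.4024e+5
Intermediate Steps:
350*(968 + b((-5 + 2)²)) = 350*(968 + 37/((-5 + 2)²)) = 350*(968 + 37/((-3)²)) = 350*(968 + 37/9) = 350*(8749/9) = 3062150/9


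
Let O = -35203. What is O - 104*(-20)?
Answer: -33123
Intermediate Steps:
O - 104*(-20) = -35203 - 104*(-20) = -35203 - 1*(-2080) = -35203 + 2080 = -33123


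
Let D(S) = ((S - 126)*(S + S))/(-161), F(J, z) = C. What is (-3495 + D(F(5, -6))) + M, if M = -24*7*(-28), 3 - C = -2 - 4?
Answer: 196755/161 ≈ 1222.1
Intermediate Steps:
C = 9 (C = 3 - (-2 - 4) = 3 - 1*(-6) = 3 + 6 = 9)
F(J, z) = 9
D(S) = -2*S*(-126 + S)/161 (D(S) = ((-126 + S)*(2*S))*(-1/161) = (2*S*(-126 + S))*(-1/161) = -2*S*(-126 + S)/161)
M = 4704 (M = -168*(-28) = 4704)
(-3495 + D(F(5, -6))) + M = (-3495 + (2/161)*9*(126 - 1*9)) + 4704 = (-3495 + (2/161)*9*(126 - 9)) + 4704 = (-3495 + (2/161)*9*117) + 4704 = (-3495 + 2106/161) + 4704 = -560589/161 + 4704 = 196755/161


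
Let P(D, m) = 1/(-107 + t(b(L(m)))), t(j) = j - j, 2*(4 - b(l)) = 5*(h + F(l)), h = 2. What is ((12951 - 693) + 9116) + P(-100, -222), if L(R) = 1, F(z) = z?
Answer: 2287017/107 ≈ 21374.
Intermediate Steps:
b(l) = -1 - 5*l/2 (b(l) = 4 - 5*(2 + l)/2 = 4 - (10 + 5*l)/2 = 4 + (-5 - 5*l/2) = -1 - 5*l/2)
t(j) = 0
P(D, m) = -1/107 (P(D, m) = 1/(-107 + 0) = 1/(-107) = -1/107)
((12951 - 693) + 9116) + P(-100, -222) = ((12951 - 693) + 9116) - 1/107 = (12258 + 9116) - 1/107 = 21374 - 1/107 = 2287017/107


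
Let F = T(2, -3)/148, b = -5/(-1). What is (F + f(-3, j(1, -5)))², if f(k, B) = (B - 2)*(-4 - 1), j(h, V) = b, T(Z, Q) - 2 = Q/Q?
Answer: 4915089/21904 ≈ 224.39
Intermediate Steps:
T(Z, Q) = 3 (T(Z, Q) = 2 + Q/Q = 2 + 1 = 3)
b = 5 (b = -5*(-1) = 5)
j(h, V) = 5
f(k, B) = 10 - 5*B (f(k, B) = (-2 + B)*(-5) = 10 - 5*B)
F = 3/148 ≈ 0.020270
(F + f(-3, j(1, -5)))² = (3/148 + (10 - 5*5))² = (3/148 + (10 - 25))² = (3/148 - 15)² = (-2217/148)² = 4915089/21904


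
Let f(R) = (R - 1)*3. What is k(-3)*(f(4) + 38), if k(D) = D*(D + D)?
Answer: 846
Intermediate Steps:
f(R) = -3 + 3*R (f(R) = (-1 + R)*3 = -3 + 3*R)
k(D) = 2*D² (k(D) = D*(2*D) = 2*D²)
k(-3)*(f(4) + 38) = (2*(-3)²)*((-3 + 3*4) + 38) = (2*9)*((-3 + 12) + 38) = 18*(9 + 38) = 18*47 = 846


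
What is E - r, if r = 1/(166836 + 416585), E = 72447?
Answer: 42267101186/583421 ≈ 72447.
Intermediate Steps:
r = 1/583421 ≈ 1.7140e-6
E - r = 72447 - 1*1/583421 = 72447 - 1/583421 = 42267101186/583421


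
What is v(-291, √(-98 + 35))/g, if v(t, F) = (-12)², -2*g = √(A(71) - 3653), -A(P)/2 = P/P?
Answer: 288*I*√3655/3655 ≈ 4.7637*I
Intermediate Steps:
A(P) = -2 (A(P) = -2*P/P = -2*1 = -2)
g = -I*√3655/2 (g = -√(-2 - 3653)/2 = -I*√3655/2 ≈ -30.228*I)
v(t, F) = 144
v(-291, √(-98 + 35))/g = 144/((-I*√3655/2)) = 144*(2*I*√3655/3655) = 288*I*√3655/3655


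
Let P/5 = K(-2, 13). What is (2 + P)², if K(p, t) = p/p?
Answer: 49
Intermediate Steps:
K(p, t) = 1
P = 5 (P = 5*1 = 5)
(2 + P)² = (2 + 5)² = 7² = 49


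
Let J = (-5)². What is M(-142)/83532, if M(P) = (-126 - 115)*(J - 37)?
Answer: 241/6961 ≈ 0.034621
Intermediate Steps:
J = 25
M(P) = 2892 (M(P) = (-126 - 115)*(25 - 37) = -241*(-12) = 2892)
M(-142)/83532 = 2892/83532 = 2892*(1/83532) = 241/6961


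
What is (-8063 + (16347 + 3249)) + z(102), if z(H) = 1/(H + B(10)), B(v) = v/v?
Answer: 1187900/103 ≈ 11533.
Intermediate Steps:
B(v) = 1
z(H) = 1/(1 + H) (z(H) = 1/(H + 1) = 1/(1 + H))
(-8063 + (16347 + 3249)) + z(102) = (-8063 + (16347 + 3249)) + 1/(1 + 102) = (-8063 + 19596) + 1/103 = 11533 + 1/103 = 1187900/103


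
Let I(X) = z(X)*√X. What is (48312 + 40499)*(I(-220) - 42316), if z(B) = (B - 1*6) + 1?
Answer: -3758126276 - 39964950*I*√55 ≈ -3.7581e+9 - 2.9639e+8*I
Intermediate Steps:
z(B) = -5 + B (z(B) = (B - 6) + 1 = (-6 + B) + 1 = -5 + B)
I(X) = √X*(-5 + X) (I(X) = (-5 + X)*√X = √X*(-5 + X))
(48312 + 40499)*(I(-220) - 42316) = (48312 + 40499)*(√(-220)*(-5 - 220) - 42316) = 88811*((2*I*√55)*(-225) - 42316) = 88811*(-450*I*√55 - 42316) = 88811*(-42316 - 450*I*√55) = -3758126276 - 39964950*I*√55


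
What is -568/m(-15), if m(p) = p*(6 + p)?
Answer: -568/135 ≈ -4.2074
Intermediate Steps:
-568/m(-15) = -568*(-1/(15*(6 - 15))) = -568/((-15*(-9))) = -568/135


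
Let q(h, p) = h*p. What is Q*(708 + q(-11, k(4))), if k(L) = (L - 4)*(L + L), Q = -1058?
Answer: -749064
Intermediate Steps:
k(L) = 2*L*(-4 + L) (k(L) = (-4 + L)*(2*L) = 2*L*(-4 + L))
Q*(708 + q(-11, k(4))) = -1058*(708 - 22*4*(-4 + 4)) = -1058*(708 - 22*4*0) = -1058*(708 - 11*0) = -1058*(708 + 0) = -1058*708 = -749064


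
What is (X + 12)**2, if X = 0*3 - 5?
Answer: 49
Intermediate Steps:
X = -5 (X = 0 - 5 = -5)
(X + 12)**2 = (-5 + 12)**2 = 7**2 = 49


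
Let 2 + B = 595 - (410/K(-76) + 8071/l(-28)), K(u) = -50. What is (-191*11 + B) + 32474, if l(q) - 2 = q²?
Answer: 121688251/3930 ≈ 30964.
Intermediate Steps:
l(q) = 2 + q²
B = 2322361/3930 (B = -2 + (595 - (410/(-50) + 8071/(2 + (-28)²))) = -2 + (595 - (410*(-1/50) + 8071/(2 + 784))) = -2 + (595 - (-41/5 + 8071/786)) = -2 + (595 - 1*8129/3930) = -2 + (595 - 8129/3930) = -2 + 2330221/3930 = 2322361/3930 ≈ 590.93)
(-191*11 + B) + 32474 = (-191*11 + 2322361/3930) + 32474 = (-2101 + 2322361/3930) + 32474 = -5934569/3930 + 32474 = 121688251/3930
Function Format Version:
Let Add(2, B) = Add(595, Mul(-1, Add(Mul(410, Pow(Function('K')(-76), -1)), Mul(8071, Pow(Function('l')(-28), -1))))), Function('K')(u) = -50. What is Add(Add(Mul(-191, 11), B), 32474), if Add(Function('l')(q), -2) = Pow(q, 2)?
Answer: Rational(121688251, 3930) ≈ 30964.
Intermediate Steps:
Function('l')(q) = Add(2, Pow(q, 2))
B = Rational(2322361, 3930) (B = Add(-2, Add(595, Mul(-1, Add(Mul(410, Pow(-50, -1)), Mul(8071, Pow(Add(2, Pow(-28, 2)), -1)))))) = Add(-2, Add(595, Mul(-1, Add(Mul(410, Rational(-1, 50)), Mul(8071, Pow(Add(2, 784), -1)))))) = Add(-2, Add(595, Mul(-1, Add(Rational(-41, 5), Mul(8071, Pow(786, -1)))))) = Add(-2, Add(595, Mul(-1, Add(Rational(-41, 5), Mul(8071, Rational(1, 786)))))) = Add(-2, Add(595, Mul(-1, Add(Rational(-41, 5), Rational(8071, 786))))) = Add(-2, Add(595, Mul(-1, Rational(8129, 3930)))) = Add(-2, Add(595, Rational(-8129, 3930))) = Add(-2, Rational(2330221, 3930)) = Rational(2322361, 3930) ≈ 590.93)
Add(Add(Mul(-191, 11), B), 32474) = Add(Add(Mul(-191, 11), Rational(2322361, 3930)), 32474) = Add(Add(-2101, Rational(2322361, 3930)), 32474) = Add(Rational(-5934569, 3930), 32474) = Rational(121688251, 3930)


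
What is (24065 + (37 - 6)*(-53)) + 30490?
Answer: 52912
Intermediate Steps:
(24065 + (37 - 6)*(-53)) + 30490 = (24065 + 31*(-53)) + 30490 = (24065 - 1643) + 30490 = 22422 + 30490 = 52912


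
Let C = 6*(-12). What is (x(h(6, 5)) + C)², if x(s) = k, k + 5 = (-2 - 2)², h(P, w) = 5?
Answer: 3721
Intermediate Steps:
k = 11 (k = -5 + (-2 - 2)² = -5 + (-4)² = -5 + 16 = 11)
x(s) = 11
C = -72
(x(h(6, 5)) + C)² = (11 - 72)² = (-61)² = 3721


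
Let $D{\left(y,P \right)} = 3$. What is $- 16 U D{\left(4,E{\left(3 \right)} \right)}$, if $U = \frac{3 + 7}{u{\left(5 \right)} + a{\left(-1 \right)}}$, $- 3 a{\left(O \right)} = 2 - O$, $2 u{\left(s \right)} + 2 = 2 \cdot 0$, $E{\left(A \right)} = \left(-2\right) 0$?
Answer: $240$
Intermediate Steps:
$E{\left(A \right)} = 0$
$u{\left(s \right)} = -1$ ($u{\left(s \right)} = -1 + \frac{2 \cdot 0}{2} = -1 + \frac{1}{2} \cdot 0 = -1 + 0 = -1$)
$a{\left(O \right)} = - \frac{2}{3} + \frac{O}{3}$ ($a{\left(O \right)} = - \frac{2 - O}{3} = - \frac{2}{3} + \frac{O}{3}$)
$U = -5$ ($U = \frac{3 + 7}{-1 + \left(- \frac{2}{3} + \frac{1}{3} \left(-1\right)\right)} = \frac{10}{-1 - 1} = \frac{10}{-2} = 10 \left(- \frac{1}{2}\right) = -5$)
$- 16 U D{\left(4,E{\left(3 \right)} \right)} = \left(-16\right) \left(-5\right) 3 = 80 \cdot 3 = 240$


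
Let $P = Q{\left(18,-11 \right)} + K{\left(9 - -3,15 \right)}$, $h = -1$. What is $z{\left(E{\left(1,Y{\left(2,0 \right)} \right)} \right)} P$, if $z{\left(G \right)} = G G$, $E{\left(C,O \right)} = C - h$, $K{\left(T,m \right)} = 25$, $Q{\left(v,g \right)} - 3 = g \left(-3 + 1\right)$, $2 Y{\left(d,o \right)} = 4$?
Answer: $200$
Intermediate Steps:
$Y{\left(d,o \right)} = 2$ ($Y{\left(d,o \right)} = \frac{1}{2} \cdot 4 = 2$)
$Q{\left(v,g \right)} = 3 - 2 g$ ($Q{\left(v,g \right)} = 3 + g \left(-3 + 1\right) = 3 + g \left(-2\right) = 3 - 2 g$)
$E{\left(C,O \right)} = 1 + C$ ($E{\left(C,O \right)} = C - -1 = C + 1 = 1 + C$)
$P = 50$ ($P = \left(3 - -22\right) + 25 = \left(3 + 22\right) + 25 = 25 + 25 = 50$)
$z{\left(G \right)} = G^{2}$
$z{\left(E{\left(1,Y{\left(2,0 \right)} \right)} \right)} P = \left(1 + 1\right)^{2} \cdot 50 = 2^{2} \cdot 50 = 4 \cdot 50 = 200$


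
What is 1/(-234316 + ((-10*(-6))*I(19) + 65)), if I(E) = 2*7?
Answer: -1/233411 ≈ -4.2843e-6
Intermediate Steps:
I(E) = 14
1/(-234316 + ((-10*(-6))*I(19) + 65)) = 1/(-234316 + (-10*(-6)*14 + 65)) = 1/(-234316 + (60*14 + 65)) = 1/(-234316 + (840 + 65)) = 1/(-234316 + 905) = 1/(-233411) = -1/233411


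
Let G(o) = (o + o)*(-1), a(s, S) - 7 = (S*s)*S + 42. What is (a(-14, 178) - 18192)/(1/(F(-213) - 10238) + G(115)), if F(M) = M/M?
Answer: 4726617403/2354511 ≈ 2007.5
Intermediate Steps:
a(s, S) = 49 + s*S² (a(s, S) = 7 + ((S*s)*S + 42) = 7 + (s*S² + 42) = 7 + (42 + s*S²) = 49 + s*S²)
F(M) = 1
G(o) = -2*o (G(o) = (2*o)*(-1) = -2*o)
(a(-14, 178) - 18192)/(1/(F(-213) - 10238) + G(115)) = ((49 - 14*178²) - 18192)/(1/(1 - 10238) - 2*115) = ((49 - 14*31684) - 18192)/(1/(-10237) - 230) = ((49 - 443576) - 18192)/(-1/10237 - 230) = (-443527 - 18192)/(-2354511/10237) = -461719*(-10237/2354511) = 4726617403/2354511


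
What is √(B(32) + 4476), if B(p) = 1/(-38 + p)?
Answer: √161130/6 ≈ 66.902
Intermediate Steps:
√(B(32) + 4476) = √(1/(-38 + 32) + 4476) = √(1/(-6) + 4476) = √(-⅙ + 4476) = √(26855/6) = √161130/6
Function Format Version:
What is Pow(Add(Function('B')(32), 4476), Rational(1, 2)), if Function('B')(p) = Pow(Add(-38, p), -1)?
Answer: Mul(Rational(1, 6), Pow(161130, Rational(1, 2))) ≈ 66.902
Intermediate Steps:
Pow(Add(Function('B')(32), 4476), Rational(1, 2)) = Pow(Add(Pow(Add(-38, 32), -1), 4476), Rational(1, 2)) = Pow(Add(Pow(-6, -1), 4476), Rational(1, 2)) = Pow(Add(Rational(-1, 6), 4476), Rational(1, 2)) = Pow(Rational(26855, 6), Rational(1, 2)) = Mul(Rational(1, 6), Pow(161130, Rational(1, 2)))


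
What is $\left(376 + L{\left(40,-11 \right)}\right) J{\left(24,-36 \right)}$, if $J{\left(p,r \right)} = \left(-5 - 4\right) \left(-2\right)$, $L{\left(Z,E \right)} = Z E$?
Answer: $-1152$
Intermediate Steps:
$L{\left(Z,E \right)} = E Z$
$J{\left(p,r \right)} = 18$ ($J{\left(p,r \right)} = \left(-9\right) \left(-2\right) = 18$)
$\left(376 + L{\left(40,-11 \right)}\right) J{\left(24,-36 \right)} = \left(376 - 440\right) 18 = \left(-64\right) 18 = -1152$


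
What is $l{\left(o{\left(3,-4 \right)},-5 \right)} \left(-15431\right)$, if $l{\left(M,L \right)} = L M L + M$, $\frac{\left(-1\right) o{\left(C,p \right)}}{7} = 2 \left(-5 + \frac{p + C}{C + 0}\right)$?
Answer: $- \frac{89870144}{3} \approx -2.9957 \cdot 10^{7}$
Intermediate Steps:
$o{\left(C,p \right)} = 70 - \frac{14 \left(C + p\right)}{C}$ ($o{\left(C,p \right)} = - 7 \cdot 2 \left(-5 + \frac{p + C}{C + 0}\right) = - 7 \cdot 2 \left(-5 + \frac{C + p}{C}\right) = - 7 \left(-10 + \frac{2 \left(C + p\right)}{C}\right) = 70 - \frac{14 \left(C + p\right)}{C}$)
$l{\left(M,L \right)} = M + M L^{2}$ ($l{\left(M,L \right)} = M L^{2} + M = M + M L^{2}$)
$l{\left(o{\left(3,-4 \right)},-5 \right)} \left(-15431\right) = \left(56 - - \frac{56}{3}\right) \left(1 + \left(-5\right)^{2}\right) \left(-15431\right) = \left(56 - \left(-56\right) \frac{1}{3}\right) \left(1 + 25\right) \left(-15431\right) = \left(56 + \frac{56}{3}\right) 26 \left(-15431\right) = \frac{224}{3} \cdot 26 \left(-15431\right) = \frac{5824}{3} \left(-15431\right) = - \frac{89870144}{3}$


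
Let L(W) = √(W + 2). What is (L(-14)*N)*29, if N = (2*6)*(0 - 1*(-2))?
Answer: 1392*I*√3 ≈ 2411.0*I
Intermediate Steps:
L(W) = √(2 + W)
N = 24 (N = 12*(0 + 2) = 12*2 = 24)
(L(-14)*N)*29 = (√(2 - 14)*24)*29 = (√(-12)*24)*29 = ((2*I*√3)*24)*29 = (48*I*√3)*29 = 1392*I*√3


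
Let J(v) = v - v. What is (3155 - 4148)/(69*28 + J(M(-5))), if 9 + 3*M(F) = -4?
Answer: -331/644 ≈ -0.51398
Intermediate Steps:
M(F) = -13/3 (M(F) = -3 + (⅓)*(-4) = -3 - 4/3 = -13/3)
J(v) = 0
(3155 - 4148)/(69*28 + J(M(-5))) = (3155 - 4148)/(69*28 + 0) = -993/(1932 + 0) = -993/1932 = -993*1/1932 = -331/644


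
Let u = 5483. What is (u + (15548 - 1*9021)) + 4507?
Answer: 16517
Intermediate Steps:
(u + (15548 - 1*9021)) + 4507 = (5483 + (15548 - 1*9021)) + 4507 = (5483 + (15548 - 9021)) + 4507 = (5483 + 6527) + 4507 = 12010 + 4507 = 16517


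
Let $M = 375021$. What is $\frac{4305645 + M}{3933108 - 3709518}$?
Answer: $\frac{780111}{37265} \approx 20.934$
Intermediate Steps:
$\frac{4305645 + M}{3933108 - 3709518} = \frac{4305645 + 375021}{3933108 - 3709518} = \frac{4680666}{223590} = 4680666 \cdot \frac{1}{223590} = \frac{780111}{37265}$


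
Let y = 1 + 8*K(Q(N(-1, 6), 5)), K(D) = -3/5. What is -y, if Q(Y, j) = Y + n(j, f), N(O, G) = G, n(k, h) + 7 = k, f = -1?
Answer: 19/5 ≈ 3.8000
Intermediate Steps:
n(k, h) = -7 + k
Q(Y, j) = -7 + Y + j (Q(Y, j) = Y + (-7 + j) = -7 + Y + j)
K(D) = -3/5 (K(D) = -3*1/5 = -3/5)
y = -19/5 (y = 1 + 8*(-3/5) = 1 - 24/5 = -19/5 ≈ -3.8000)
-y = -1*(-19/5) = 19/5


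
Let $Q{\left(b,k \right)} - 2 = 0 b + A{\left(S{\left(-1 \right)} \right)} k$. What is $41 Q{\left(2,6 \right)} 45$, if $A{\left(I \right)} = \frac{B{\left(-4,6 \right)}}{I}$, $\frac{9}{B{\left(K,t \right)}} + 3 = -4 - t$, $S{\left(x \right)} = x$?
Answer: $\frac{147600}{13} \approx 11354.0$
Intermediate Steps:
$B{\left(K,t \right)} = \frac{9}{-7 - t}$ ($B{\left(K,t \right)} = \frac{9}{-3 - \left(4 + t\right)} = \frac{9}{-7 - t}$)
$A{\left(I \right)} = - \frac{9}{13 I}$ ($A{\left(I \right)} = \frac{\left(-9\right) \frac{1}{7 + 6}}{I} = \frac{\left(-9\right) \frac{1}{13}}{I} = - \frac{9}{13 I}$)
$Q{\left(b,k \right)} = 2 + \frac{9 k}{13}$ ($Q{\left(b,k \right)} = 2 + \left(0 b + - \frac{9}{13 \left(-1\right)} k\right) = 2 + \left(0 + \left(- \frac{9}{13}\right) \left(-1\right) k\right) = 2 + \left(0 + \frac{9 k}{13}\right) = 2 + \frac{9 k}{13}$)
$41 Q{\left(2,6 \right)} 45 = 41 \left(2 + \frac{9}{13} \cdot 6\right) 45 = 41 \left(2 + \frac{54}{13}\right) 45 = 41 \cdot \frac{80}{13} \cdot 45 = \frac{3280}{13} \cdot 45 = \frac{147600}{13}$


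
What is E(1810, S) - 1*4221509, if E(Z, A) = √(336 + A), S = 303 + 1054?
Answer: -4221509 + √1693 ≈ -4.2215e+6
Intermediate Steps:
S = 1357
E(1810, S) - 1*4221509 = √(336 + 1357) - 1*4221509 = √1693 - 4221509 = -4221509 + √1693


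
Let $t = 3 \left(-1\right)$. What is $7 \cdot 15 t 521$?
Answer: $-164115$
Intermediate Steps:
$t = -3$
$7 \cdot 15 t 521 = 7 \cdot 15 \left(-3\right) 521 = 105 \left(-3\right) 521 = \left(-315\right) 521 = -164115$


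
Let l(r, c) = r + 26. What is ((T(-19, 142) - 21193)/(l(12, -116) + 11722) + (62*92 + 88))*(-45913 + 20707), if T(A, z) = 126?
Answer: -286058075453/1960 ≈ -1.4595e+8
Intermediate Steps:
l(r, c) = 26 + r
((T(-19, 142) - 21193)/(l(12, -116) + 11722) + (62*92 + 88))*(-45913 + 20707) = ((126 - 21193)/((26 + 12) + 11722) + (62*92 + 88))*(-45913 + 20707) = (-21067/(38 + 11722) + (5704 + 88))*(-25206) = (-21067/11760 + 5792)*(-25206) = (68092853/11760)*(-25206) = -286058075453/1960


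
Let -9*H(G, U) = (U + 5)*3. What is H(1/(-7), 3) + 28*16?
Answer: 1336/3 ≈ 445.33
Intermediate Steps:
H(G, U) = -5/3 - U/3 (H(G, U) = -(U + 5)*3/9 = -(5 + U)*3/9 = -(15 + 3*U)/9 = -5/3 - U/3)
H(1/(-7), 3) + 28*16 = (-5/3 - 1/3*3) + 28*16 = (-5/3 - 1) + 448 = -8/3 + 448 = 1336/3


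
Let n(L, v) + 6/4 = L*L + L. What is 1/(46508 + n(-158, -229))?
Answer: 2/142625 ≈ 1.4023e-5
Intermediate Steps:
n(L, v) = -3/2 + L + L² (n(L, v) = -3/2 + (L*L + L) = -3/2 + (L² + L) = -3/2 + (L + L²) = -3/2 + L + L²)
1/(46508 + n(-158, -229)) = 1/(46508 + (-3/2 - 158 + (-158)²)) = 1/(46508 + (-3/2 - 158 + 24964)) = 1/(46508 + 49609/2) = 1/(142625/2) = 2/142625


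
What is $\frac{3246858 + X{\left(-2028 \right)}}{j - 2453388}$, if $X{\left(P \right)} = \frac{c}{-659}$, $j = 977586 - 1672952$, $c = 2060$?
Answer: $- \frac{1069838681}{1037514443} \approx -1.0312$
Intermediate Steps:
$j = -695366$
$X{\left(P \right)} = - \frac{2060}{659}$ ($X{\left(P \right)} = \frac{2060}{-659} = 2060 \left(- \frac{1}{659}\right) = - \frac{2060}{659}$)
$\frac{3246858 + X{\left(-2028 \right)}}{j - 2453388} = \frac{3246858 - \frac{2060}{659}}{-695366 - 2453388} = \frac{2139677362}{659 \left(-3148754\right)} = \frac{2139677362}{659} \left(- \frac{1}{3148754}\right) = - \frac{1069838681}{1037514443}$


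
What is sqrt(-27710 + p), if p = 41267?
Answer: sqrt(13557) ≈ 116.43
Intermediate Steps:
sqrt(-27710 + p) = sqrt(-27710 + 41267) = sqrt(13557)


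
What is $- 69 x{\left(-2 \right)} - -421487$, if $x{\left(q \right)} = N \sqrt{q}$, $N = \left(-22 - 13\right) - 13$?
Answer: $421487 + 3312 i \sqrt{2} \approx 4.2149 \cdot 10^{5} + 4683.9 i$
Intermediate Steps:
$N = -48$ ($N = -35 - 13 = -48$)
$x{\left(q \right)} = - 48 \sqrt{q}$
$- 69 x{\left(-2 \right)} - -421487 = - 69 \left(- 48 \sqrt{-2}\right) - -421487 = - 69 \left(- 48 i \sqrt{2}\right) + 421487 = 3312 i \sqrt{2} + 421487 = 421487 + 3312 i \sqrt{2}$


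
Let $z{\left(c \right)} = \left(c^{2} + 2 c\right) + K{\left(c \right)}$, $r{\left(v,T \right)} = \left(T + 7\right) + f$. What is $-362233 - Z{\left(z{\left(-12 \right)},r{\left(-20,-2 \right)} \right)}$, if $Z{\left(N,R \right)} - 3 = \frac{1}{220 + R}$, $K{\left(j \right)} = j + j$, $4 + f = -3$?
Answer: $- \frac{78967449}{218} \approx -3.6224 \cdot 10^{5}$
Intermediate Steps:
$f = -7$ ($f = -4 - 3 = -7$)
$K{\left(j \right)} = 2 j$
$r{\left(v,T \right)} = T$ ($r{\left(v,T \right)} = \left(T + 7\right) - 7 = \left(7 + T\right) - 7 = T$)
$z{\left(c \right)} = c^{2} + 4 c$ ($z{\left(c \right)} = \left(c^{2} + 2 c\right) + 2 c = c^{2} + 4 c$)
$Z{\left(N,R \right)} = 3 + \frac{1}{220 + R}$
$-362233 - Z{\left(z{\left(-12 \right)},r{\left(-20,-2 \right)} \right)} = -362233 - \frac{661 + 3 \left(-2\right)}{220 - 2} = -362233 - \frac{661 - 6}{218} = -362233 - \frac{1}{218} \cdot 655 = -362233 - \frac{655}{218} = - \frac{78967449}{218}$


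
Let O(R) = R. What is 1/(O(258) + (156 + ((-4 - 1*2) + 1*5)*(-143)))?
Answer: 1/557 ≈ 0.0017953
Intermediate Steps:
1/(O(258) + (156 + ((-4 - 1*2) + 1*5)*(-143))) = 1/(258 + (156 + ((-4 - 1*2) + 1*5)*(-143))) = 1/(258 + (156 + ((-4 - 2) + 5)*(-143))) = 1/(258 + (156 + (-6 + 5)*(-143))) = 1/(258 + (156 - 1*(-143))) = 1/(258 + (156 + 143)) = 1/(258 + 299) = 1/557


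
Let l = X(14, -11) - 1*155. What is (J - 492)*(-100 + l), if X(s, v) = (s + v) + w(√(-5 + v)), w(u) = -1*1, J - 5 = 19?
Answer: 118404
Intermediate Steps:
J = 24 (J = 5 + 19 = 24)
w(u) = -1
X(s, v) = -1 + s + v (X(s, v) = (s + v) - 1 = -1 + s + v)
l = -153 (l = (-1 + 14 - 11) - 1*155 = 2 - 155 = -153)
(J - 492)*(-100 + l) = (24 - 492)*(-100 - 153) = -468*(-253) = 118404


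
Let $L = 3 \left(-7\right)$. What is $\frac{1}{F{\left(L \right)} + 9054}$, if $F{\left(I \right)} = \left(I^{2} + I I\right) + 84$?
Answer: $\frac{1}{10020} \approx 9.98 \cdot 10^{-5}$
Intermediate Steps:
$L = -21$
$F{\left(I \right)} = 84 + 2 I^{2}$ ($F{\left(I \right)} = \left(I^{2} + I^{2}\right) + 84 = 2 I^{2} + 84 = 84 + 2 I^{2}$)
$\frac{1}{F{\left(L \right)} + 9054} = \frac{1}{\left(84 + 2 \left(-21\right)^{2}\right) + 9054} = \frac{1}{\left(84 + 2 \cdot 441\right) + 9054} = \frac{1}{\left(84 + 882\right) + 9054} = \frac{1}{966 + 9054} = \frac{1}{10020}$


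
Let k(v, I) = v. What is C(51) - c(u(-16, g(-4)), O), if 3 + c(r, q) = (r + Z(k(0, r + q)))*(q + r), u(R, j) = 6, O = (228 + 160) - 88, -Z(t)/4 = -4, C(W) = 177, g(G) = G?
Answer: -6552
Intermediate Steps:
Z(t) = 16 (Z(t) = -4*(-4) = 16)
O = 300 (O = 388 - 88 = 300)
c(r, q) = -3 + (16 + r)*(q + r) (c(r, q) = -3 + (r + 16)*(q + r) = -3 + (16 + r)*(q + r))
C(51) - c(u(-16, g(-4)), O) = 177 - (-3 + 6² + 16*300 + 16*6 + 300*6) = 177 - (-3 + 36 + 4800 + 96 + 1800) = 177 - 1*6729 = 177 - 6729 = -6552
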